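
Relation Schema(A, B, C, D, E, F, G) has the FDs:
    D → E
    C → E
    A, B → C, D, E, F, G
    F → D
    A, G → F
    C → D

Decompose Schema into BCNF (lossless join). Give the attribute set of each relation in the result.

{A, B, C, G}; {A, F, G}; {C, D}; {D, E}

Candidate key of the original relation: {A, B}.
In {A, B, C, D, E, F, G}, {D} is not a superkey ({D}⁺ restricted to this set is {D, E}), so split on D → E into {D, E} and {A, B, C, D, F, G}.
{D, E} is in BCNF.
In {A, B, C, D, F, G}, {C} is not a superkey ({C}⁺ restricted to this set is {C, D}), so split on C → D into {C, D} and {A, B, C, F, G}.
{C, D} is in BCNF.
In {A, B, C, F, G}, {A, G} is not a superkey ({A, G}⁺ restricted to this set is {A, F, G}), so split on A, G → F into {A, F, G} and {A, B, C, G}.
{A, F, G} is in BCNF.
{A, B, C, G} is in BCNF.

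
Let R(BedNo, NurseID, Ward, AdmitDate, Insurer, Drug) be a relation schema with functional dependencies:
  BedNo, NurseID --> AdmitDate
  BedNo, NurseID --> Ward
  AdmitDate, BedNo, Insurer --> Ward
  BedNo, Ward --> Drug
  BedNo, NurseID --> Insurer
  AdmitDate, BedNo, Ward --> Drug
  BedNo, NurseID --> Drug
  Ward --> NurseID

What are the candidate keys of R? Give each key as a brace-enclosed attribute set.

{AdmitDate, BedNo, Insurer}, {BedNo, NurseID}, {BedNo, Ward}

No FD produces {BedNo}, so it must be in every candidate key.
{BedNo, NurseID} is a candidate key since {BedNo, NurseID}⁺ = {AdmitDate, BedNo, Drug, Insurer, NurseID, Ward} covers every attribute.
{BedNo, Ward} is a candidate key since {BedNo, Ward}⁺ = {AdmitDate, BedNo, Drug, Insurer, NurseID, Ward} covers every attribute.
{AdmitDate, BedNo, Insurer} is a candidate key since {AdmitDate, BedNo, Insurer}⁺ = {AdmitDate, BedNo, Drug, Insurer, NurseID, Ward} covers every attribute.
No proper subset of any of these is a key, and no other minimal superkey exists.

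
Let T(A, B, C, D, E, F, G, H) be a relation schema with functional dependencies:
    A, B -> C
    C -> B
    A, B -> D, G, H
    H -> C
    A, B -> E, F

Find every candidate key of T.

No FD produces {A}, so it must be in every candidate key.
{A, B}⁺ = {A, B, C, D, E, F, G, H}, which is every attribute, so {A, B} is a candidate key.
{A, C}⁺ = {A, B, C, D, E, F, G, H}, which is every attribute, so {A, C} is a candidate key.
{A, H}⁺ = {A, B, C, D, E, F, G, H}, which is every attribute, so {A, H} is a candidate key.
These are minimal and exhaustive — every other superkey contains one of them.

{A, B}, {A, C}, {A, H}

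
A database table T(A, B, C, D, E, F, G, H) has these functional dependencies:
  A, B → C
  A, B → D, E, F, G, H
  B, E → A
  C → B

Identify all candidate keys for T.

{A, B}⁺ = {A, B, C, D, E, F, G, H} — all of the relation — so {A, B} is a candidate key.
{A, C}⁺ = {A, B, C, D, E, F, G, H} — all of the relation — so {A, C} is a candidate key.
{B, E}⁺ = {A, B, C, D, E, F, G, H} — all of the relation — so {B, E} is a candidate key.
{C, E}⁺ = {A, B, C, D, E, F, G, H} — all of the relation — so {C, E} is a candidate key.
Any other superkey properly contains one of these, so there are no further candidate keys.

{A, B}, {A, C}, {B, E}, {C, E}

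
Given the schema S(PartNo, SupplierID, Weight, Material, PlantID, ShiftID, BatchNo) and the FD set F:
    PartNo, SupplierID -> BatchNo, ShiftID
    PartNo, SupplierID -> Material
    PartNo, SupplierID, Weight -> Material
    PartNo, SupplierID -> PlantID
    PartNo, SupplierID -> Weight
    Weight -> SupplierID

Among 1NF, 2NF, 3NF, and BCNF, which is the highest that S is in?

3NF

Candidate keys: {PartNo, SupplierID}, {PartNo, Weight}. Prime attributes: {PartNo, SupplierID, Weight}.
For Weight -> SupplierID we have {Weight}⁺ = {SupplierID, Weight}; {Weight} is not a superkey, so BCNF fails.
But every attribute on its right side ({SupplierID}) is prime, and the same holds for every other non-superkey FD, so 3NF still holds.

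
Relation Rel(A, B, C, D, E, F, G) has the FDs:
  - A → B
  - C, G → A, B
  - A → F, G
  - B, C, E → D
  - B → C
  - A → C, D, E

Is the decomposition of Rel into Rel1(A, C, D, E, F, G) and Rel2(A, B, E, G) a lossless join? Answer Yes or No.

Yes

Common attributes: {A, E, G}; their closure is {A, B, C, D, E, F, G}.
This includes all of Rel1, so the common attributes are a superkey of Rel1 — the join is lossless.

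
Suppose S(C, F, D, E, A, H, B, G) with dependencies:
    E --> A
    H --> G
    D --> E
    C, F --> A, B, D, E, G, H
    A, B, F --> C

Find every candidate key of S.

{A, B, F}, {B, D, F}, {B, E, F}, {C, F}

No FD produces {F}, so it must be in every candidate key.
{C, F}⁺ = {A, B, C, D, E, F, G, H}, which is every attribute, so {C, F} is a candidate key.
{A, B, F}⁺ = {A, B, C, D, E, F, G, H}, which is every attribute, so {A, B, F} is a candidate key.
{B, D, F}⁺ = {A, B, C, D, E, F, G, H}, which is every attribute, so {B, D, F} is a candidate key.
{B, E, F}⁺ = {A, B, C, D, E, F, G, H}, which is every attribute, so {B, E, F} is a candidate key.
No proper subset of any of these is a key, and no other minimal superkey exists.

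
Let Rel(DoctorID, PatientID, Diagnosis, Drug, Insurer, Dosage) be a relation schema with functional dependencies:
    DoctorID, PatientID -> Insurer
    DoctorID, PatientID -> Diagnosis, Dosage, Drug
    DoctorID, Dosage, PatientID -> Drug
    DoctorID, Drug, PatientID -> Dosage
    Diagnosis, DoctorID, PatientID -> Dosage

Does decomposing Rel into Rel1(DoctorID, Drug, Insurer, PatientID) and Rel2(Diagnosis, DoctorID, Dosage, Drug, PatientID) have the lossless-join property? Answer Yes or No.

Common attributes: {DoctorID, Drug, PatientID}; their closure is {Diagnosis, DoctorID, Dosage, Drug, Insurer, PatientID}.
Since Rel1 ⊆ {Diagnosis, DoctorID, Dosage, Drug, Insurer, PatientID}, the intersection is a superkey of Rel1; the decomposition is lossless.

Yes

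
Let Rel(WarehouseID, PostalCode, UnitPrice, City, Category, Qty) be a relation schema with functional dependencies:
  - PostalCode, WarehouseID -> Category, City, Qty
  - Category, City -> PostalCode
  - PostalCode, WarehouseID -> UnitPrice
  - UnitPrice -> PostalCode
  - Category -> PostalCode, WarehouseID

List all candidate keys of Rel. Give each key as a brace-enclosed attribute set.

{Category}⁺ = {Category, City, PostalCode, Qty, UnitPrice, WarehouseID}, which is every attribute, so {Category} is a candidate key.
{PostalCode, WarehouseID}⁺ = {Category, City, PostalCode, Qty, UnitPrice, WarehouseID}, which is every attribute, so {PostalCode, WarehouseID} is a candidate key.
{UnitPrice, WarehouseID}⁺ = {Category, City, PostalCode, Qty, UnitPrice, WarehouseID}, which is every attribute, so {UnitPrice, WarehouseID} is a candidate key.
Any other superkey properly contains one of these, so there are no further candidate keys.

{Category}, {PostalCode, WarehouseID}, {UnitPrice, WarehouseID}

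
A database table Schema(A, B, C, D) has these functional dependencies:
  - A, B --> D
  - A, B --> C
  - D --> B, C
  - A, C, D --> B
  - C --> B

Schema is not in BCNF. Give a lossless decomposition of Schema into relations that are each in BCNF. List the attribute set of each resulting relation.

Candidate keys of the original relation: {A, B}, {A, C}, {A, D}.
In {A, B, C, D}, {D} is not a superkey ({D}⁺ restricted to this set is {B, C, D}), so split on D --> B, C into {B, C, D} and {A, D}.
In {B, C, D}, {C} is not a superkey ({C}⁺ restricted to this set is {B, C}), so split on C --> B into {B, C} and {C, D}.
{B, C} has no BCNF violation.
{C, D} has no BCNF violation.
{A, D} has no BCNF violation.

{A, D}; {B, C}; {C, D}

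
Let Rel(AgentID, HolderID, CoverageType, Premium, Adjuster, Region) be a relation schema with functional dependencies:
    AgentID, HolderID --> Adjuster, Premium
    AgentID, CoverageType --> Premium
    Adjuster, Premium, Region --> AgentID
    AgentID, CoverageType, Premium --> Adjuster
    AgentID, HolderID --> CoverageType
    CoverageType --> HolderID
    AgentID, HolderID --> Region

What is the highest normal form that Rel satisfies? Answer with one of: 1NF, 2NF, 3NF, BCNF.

3NF

Candidate keys: {Adjuster, CoverageType, Premium, Region}, {Adjuster, HolderID, Premium, Region}, {AgentID, CoverageType}, {AgentID, HolderID}. Prime attributes: {Adjuster, AgentID, CoverageType, HolderID, Premium, Region}.
For Adjuster, Premium, Region --> AgentID we have {Adjuster, Premium, Region}⁺ = {Adjuster, AgentID, Premium, Region}; {Adjuster, Premium, Region} is not a superkey, so BCNF fails.
Its right-hand attributes {AgentID} are all prime, as are those of every other non-superkey FD — the relation is in 3NF.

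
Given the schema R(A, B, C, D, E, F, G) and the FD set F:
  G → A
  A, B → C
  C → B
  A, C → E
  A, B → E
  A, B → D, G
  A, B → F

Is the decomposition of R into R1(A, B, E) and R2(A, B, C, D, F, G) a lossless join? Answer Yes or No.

Yes

Common attributes: {A, B}; their closure is {A, B, C, D, E, F, G}.
Since R1 ⊆ {A, B, C, D, E, F, G}, the intersection is a superkey of R1; the decomposition is lossless.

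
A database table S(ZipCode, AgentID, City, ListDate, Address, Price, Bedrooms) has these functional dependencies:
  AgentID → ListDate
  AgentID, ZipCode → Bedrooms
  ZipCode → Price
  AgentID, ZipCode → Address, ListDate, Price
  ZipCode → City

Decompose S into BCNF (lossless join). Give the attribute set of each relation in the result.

{Address, AgentID, Bedrooms, ZipCode}; {AgentID, ListDate}; {City, Price, ZipCode}

Candidate key of the original relation: {AgentID, ZipCode}.
In {Address, AgentID, Bedrooms, City, ListDate, Price, ZipCode}, {AgentID} is not a superkey ({AgentID}⁺ restricted to this set is {AgentID, ListDate}), so split on AgentID → ListDate into {AgentID, ListDate} and {Address, AgentID, Bedrooms, City, Price, ZipCode}.
{AgentID, ListDate}: every determinant is a superkey — BCNF.
In {Address, AgentID, Bedrooms, City, Price, ZipCode}, {ZipCode} is not a superkey ({ZipCode}⁺ restricted to this set is {City, Price, ZipCode}), so split on ZipCode → City, Price into {City, Price, ZipCode} and {Address, AgentID, Bedrooms, ZipCode}.
{City, Price, ZipCode}: every determinant is a superkey — BCNF.
{Address, AgentID, Bedrooms, ZipCode}: every determinant is a superkey — BCNF.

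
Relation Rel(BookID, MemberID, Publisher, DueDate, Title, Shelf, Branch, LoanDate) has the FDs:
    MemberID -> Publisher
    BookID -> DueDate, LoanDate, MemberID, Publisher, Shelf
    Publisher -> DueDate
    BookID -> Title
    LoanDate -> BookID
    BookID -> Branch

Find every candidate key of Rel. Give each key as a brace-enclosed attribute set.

Closure of {BookID} is {BookID, Branch, DueDate, LoanDate, MemberID, Publisher, Shelf, Title}, the whole schema; {BookID} is a candidate key.
Closure of {LoanDate} is {BookID, Branch, DueDate, LoanDate, MemberID, Publisher, Shelf, Title}, the whole schema; {LoanDate} is a candidate key.
No proper subset of any of these is a key, and no other minimal superkey exists.

{BookID}, {LoanDate}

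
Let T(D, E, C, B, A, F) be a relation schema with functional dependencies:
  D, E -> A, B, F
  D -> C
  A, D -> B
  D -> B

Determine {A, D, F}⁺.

Start with {A, D, F}.
D -> C applies; add {C} → now {A, C, D, F}.
A, D -> B applies; add {B} → now {A, B, C, D, F}.
No further FD applies.

{A, B, C, D, F}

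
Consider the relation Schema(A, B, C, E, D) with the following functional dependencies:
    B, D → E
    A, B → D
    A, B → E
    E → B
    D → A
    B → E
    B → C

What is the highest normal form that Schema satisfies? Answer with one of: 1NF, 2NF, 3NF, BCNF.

Candidate keys: {A, B}, {A, E}, {B, D}, {D, E}. Prime attributes: {A, B, D, E}.
For E → B we have {E}⁺ = {B, C, E}; {E} is not a superkey, so BCNF fails.
Because {C} is non-prime and the left side of B → C is not a superkey, the relation is not in 3NF.
The proper key subset {B} of {A, B} determines non-prime {C}, so the relation is not even in 2NF.

1NF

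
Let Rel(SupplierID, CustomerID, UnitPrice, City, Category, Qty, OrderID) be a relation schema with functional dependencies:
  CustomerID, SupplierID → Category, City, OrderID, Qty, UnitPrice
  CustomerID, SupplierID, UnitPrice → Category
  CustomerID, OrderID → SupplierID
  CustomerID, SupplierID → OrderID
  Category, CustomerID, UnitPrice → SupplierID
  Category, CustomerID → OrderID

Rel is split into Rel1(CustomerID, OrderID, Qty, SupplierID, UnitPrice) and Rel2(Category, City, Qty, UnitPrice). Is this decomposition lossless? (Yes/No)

The shared attributes are {Qty, UnitPrice} and {Qty, UnitPrice}⁺ = {Qty, UnitPrice}.
Neither Rel1 nor Rel2 is contained in that closure, so the decomposition is lossy.

No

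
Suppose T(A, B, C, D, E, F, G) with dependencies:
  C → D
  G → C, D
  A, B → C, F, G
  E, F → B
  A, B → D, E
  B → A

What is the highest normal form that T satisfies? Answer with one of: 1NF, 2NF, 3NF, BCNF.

Candidate keys: {B}, {E, F}. Prime attributes: {B, E, F}.
C → D: {C}⁺ = {C, D}, which is not all of the attributes, so the left side is not a superkey — BCNF is violated.
Because {D} is non-prime and the left side of C → D is not a superkey, the relation is not in 3NF.
Checking every proper subset of each key, none determines a non-prime attribute — 2NF is satisfied.

2NF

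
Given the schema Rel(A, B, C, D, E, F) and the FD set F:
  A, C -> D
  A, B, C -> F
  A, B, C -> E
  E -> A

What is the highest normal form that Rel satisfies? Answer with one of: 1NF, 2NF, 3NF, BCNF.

1NF

Candidate keys: {A, B, C}, {B, C, E}. Prime attributes: {A, B, C, E}.
A, C -> D: {A, C}⁺ = {A, C, D}, which is not all of the attributes, so the left side is not a superkey — BCNF is violated.
Because {D} is non-prime and the left side of A, C -> D is not a superkey, the relation is not in 3NF.
Since {A, C} ⊂ {A, B, C} and {A, C}⁺ ⊇ {D} with {D} non-prime, there is a partial dependency; 2NF fails.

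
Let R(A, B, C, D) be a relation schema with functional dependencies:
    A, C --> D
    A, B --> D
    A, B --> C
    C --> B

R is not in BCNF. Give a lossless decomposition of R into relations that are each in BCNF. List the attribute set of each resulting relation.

{A, C, D}; {B, C}

Candidate keys of the original relation: {A, B}, {A, C}.
Within {A, B, C, D}: {C}⁺ ∩ {A, B, C, D} = {B, C}, not the whole set, so C --> B violates BCNF; decompose into {B, C} and {A, C, D}.
{B, C} is in BCNF.
{A, C, D} is in BCNF.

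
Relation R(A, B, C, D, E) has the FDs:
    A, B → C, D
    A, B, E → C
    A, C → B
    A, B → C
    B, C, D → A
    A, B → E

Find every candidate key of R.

{A, B}⁺ = {A, B, C, D, E} — all of the relation — so {A, B} is a candidate key.
{A, C}⁺ = {A, B, C, D, E} — all of the relation — so {A, C} is a candidate key.
{B, C, D}⁺ = {A, B, C, D, E} — all of the relation — so {B, C, D} is a candidate key.
No proper subset of any of these is a key, and no other minimal superkey exists.

{A, B}, {A, C}, {B, C, D}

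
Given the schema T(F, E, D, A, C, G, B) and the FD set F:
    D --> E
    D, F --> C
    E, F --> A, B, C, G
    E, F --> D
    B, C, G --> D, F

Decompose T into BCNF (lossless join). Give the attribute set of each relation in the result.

Candidate keys of the original relation: {B, C, G}, {D, F}, {E, F}.
{A, B, C, D, E, F, G}: {D} determines {D, E} here but is not a superkey — split on D --> E, giving {D, E} and {A, B, C, D, F, G}.
{D, E} is in BCNF.
{A, B, C, D, F, G} is in BCNF.

{A, B, C, D, F, G}; {D, E}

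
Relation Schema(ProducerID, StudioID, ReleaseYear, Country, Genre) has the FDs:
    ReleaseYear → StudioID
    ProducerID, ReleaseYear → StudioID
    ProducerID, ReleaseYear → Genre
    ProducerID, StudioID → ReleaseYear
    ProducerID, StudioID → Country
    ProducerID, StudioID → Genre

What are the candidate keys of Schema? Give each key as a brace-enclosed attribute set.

{ProducerID, ReleaseYear}, {ProducerID, StudioID}

Attributes never on any right-hand side: {ProducerID} — every candidate key must contain it.
Closure of {ProducerID, ReleaseYear} is {Country, Genre, ProducerID, ReleaseYear, StudioID}, the whole schema; {ProducerID, ReleaseYear} is a candidate key.
Closure of {ProducerID, StudioID} is {Country, Genre, ProducerID, ReleaseYear, StudioID}, the whole schema; {ProducerID, StudioID} is a candidate key.
No proper subset of any of these is a key, and no other minimal superkey exists.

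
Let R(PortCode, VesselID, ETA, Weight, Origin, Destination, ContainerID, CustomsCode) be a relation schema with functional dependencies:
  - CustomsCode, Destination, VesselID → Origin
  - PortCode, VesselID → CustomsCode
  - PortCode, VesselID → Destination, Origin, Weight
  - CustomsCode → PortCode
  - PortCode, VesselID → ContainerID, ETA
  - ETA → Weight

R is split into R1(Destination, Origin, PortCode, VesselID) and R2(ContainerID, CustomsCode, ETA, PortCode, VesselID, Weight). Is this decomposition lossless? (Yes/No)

Yes

The shared attributes are {PortCode, VesselID} and {PortCode, VesselID}⁺ = {ContainerID, CustomsCode, Destination, ETA, Origin, PortCode, VesselID, Weight}.
Since R1 ⊆ {ContainerID, CustomsCode, Destination, ETA, Origin, PortCode, VesselID, Weight}, the intersection is a superkey of R1; the decomposition is lossless.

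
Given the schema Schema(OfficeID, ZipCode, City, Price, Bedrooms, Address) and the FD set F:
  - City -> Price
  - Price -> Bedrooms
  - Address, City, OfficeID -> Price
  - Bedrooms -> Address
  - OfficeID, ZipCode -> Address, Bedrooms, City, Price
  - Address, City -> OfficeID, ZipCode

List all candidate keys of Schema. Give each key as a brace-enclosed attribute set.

{City}, {OfficeID, ZipCode}

{City}⁺ = {Address, Bedrooms, City, OfficeID, Price, ZipCode} — all of the relation — so {City} is a candidate key.
{OfficeID, ZipCode}⁺ = {Address, Bedrooms, City, OfficeID, Price, ZipCode} — all of the relation — so {OfficeID, ZipCode} is a candidate key.
These are minimal and exhaustive — every other superkey contains one of them.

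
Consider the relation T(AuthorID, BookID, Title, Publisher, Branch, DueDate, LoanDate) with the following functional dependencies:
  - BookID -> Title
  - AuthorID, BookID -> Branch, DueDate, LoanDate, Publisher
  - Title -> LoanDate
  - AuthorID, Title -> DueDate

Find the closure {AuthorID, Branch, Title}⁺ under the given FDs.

{AuthorID, Branch, DueDate, LoanDate, Title}

Start with {AuthorID, Branch, Title}.
Title -> LoanDate applies; add {LoanDate} → now {AuthorID, Branch, LoanDate, Title}.
AuthorID, Title -> DueDate applies; add {DueDate} → now {AuthorID, Branch, DueDate, LoanDate, Title}.
No further FD applies.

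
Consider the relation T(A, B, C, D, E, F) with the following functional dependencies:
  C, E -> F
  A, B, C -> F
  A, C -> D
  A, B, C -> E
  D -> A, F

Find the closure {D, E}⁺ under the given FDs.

Start with {D, E}.
D -> A, F applies; add {A, F} → now {A, D, E, F}.
No further FD applies.

{A, D, E, F}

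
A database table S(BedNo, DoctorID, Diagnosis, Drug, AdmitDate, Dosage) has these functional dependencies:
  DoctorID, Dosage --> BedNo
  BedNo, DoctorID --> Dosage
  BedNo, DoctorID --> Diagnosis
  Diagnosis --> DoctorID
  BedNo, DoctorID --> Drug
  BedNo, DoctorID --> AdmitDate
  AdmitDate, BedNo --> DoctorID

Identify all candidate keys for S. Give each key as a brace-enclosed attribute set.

{AdmitDate, BedNo}, {BedNo, Diagnosis}, {BedNo, DoctorID}, {Diagnosis, Dosage}, {DoctorID, Dosage}

{AdmitDate, BedNo}⁺ = {AdmitDate, BedNo, Diagnosis, DoctorID, Dosage, Drug}, which is every attribute, so {AdmitDate, BedNo} is a candidate key.
{BedNo, Diagnosis}⁺ = {AdmitDate, BedNo, Diagnosis, DoctorID, Dosage, Drug}, which is every attribute, so {BedNo, Diagnosis} is a candidate key.
{BedNo, DoctorID}⁺ = {AdmitDate, BedNo, Diagnosis, DoctorID, Dosage, Drug}, which is every attribute, so {BedNo, DoctorID} is a candidate key.
{Diagnosis, Dosage}⁺ = {AdmitDate, BedNo, Diagnosis, DoctorID, Dosage, Drug}, which is every attribute, so {Diagnosis, Dosage} is a candidate key.
{DoctorID, Dosage}⁺ = {AdmitDate, BedNo, Diagnosis, DoctorID, Dosage, Drug}, which is every attribute, so {DoctorID, Dosage} is a candidate key.
No proper subset of any of these is a key, and no other minimal superkey exists.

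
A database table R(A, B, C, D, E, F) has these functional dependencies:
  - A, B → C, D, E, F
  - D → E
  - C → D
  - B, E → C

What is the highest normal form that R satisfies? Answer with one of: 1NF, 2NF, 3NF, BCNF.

Candidate key: {A, B}. Prime attributes: {A, B}.
D → E breaks BCNF: {D}⁺ = {D, E}, so {D} is not a superkey.
D → E has non-prime {E} on the right and a non-superkey on the left, so 3NF fails.
No non-prime attribute depends on a proper subset of any candidate key, so 2NF holds.

2NF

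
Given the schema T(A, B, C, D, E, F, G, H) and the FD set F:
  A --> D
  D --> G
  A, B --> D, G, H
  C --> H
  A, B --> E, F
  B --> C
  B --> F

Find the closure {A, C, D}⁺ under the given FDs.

{A, C, D, G, H}

Start with {A, C, D}.
D --> G applies; add {G} → now {A, C, D, G}.
C --> H applies; add {H} → now {A, C, D, G, H}.
No further FD applies.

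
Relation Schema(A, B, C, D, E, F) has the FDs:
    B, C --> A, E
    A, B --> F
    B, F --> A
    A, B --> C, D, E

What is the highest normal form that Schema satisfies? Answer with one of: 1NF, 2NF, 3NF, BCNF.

BCNF

Candidate keys: {A, B}, {B, C}, {B, F}. Prime attributes: {A, B, C, F}.
Each dependency's left side is a superkey — BCNF holds.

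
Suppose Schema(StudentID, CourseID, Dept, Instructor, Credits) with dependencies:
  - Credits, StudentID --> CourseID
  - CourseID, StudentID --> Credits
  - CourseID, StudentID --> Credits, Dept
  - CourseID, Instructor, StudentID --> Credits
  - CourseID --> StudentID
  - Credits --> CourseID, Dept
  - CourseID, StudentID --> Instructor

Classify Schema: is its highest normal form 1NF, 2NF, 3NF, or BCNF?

BCNF

Candidate keys: {CourseID}, {Credits}. Prime attributes: {CourseID, Credits}.
Every FD has a superkey on the left, so the relation is in BCNF.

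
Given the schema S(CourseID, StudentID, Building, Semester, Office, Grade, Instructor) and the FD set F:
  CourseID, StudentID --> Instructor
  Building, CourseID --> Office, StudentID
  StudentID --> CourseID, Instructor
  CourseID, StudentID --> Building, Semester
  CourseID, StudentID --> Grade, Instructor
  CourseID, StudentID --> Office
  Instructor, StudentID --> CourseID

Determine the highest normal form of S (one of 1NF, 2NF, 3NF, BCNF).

Candidate keys: {Building, CourseID}, {StudentID}. Prime attributes: {Building, CourseID, StudentID}.
Every FD has a superkey on the left, so the relation is in BCNF.

BCNF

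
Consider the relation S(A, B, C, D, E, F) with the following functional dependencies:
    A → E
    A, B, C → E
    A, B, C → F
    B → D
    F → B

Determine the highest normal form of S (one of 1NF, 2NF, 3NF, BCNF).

1NF

Candidate keys: {A, B, C}, {A, C, F}. Prime attributes: {A, B, C, F}.
A → E breaks BCNF: {A}⁺ = {A, E}, so {A} is not a superkey.
Because {E} is non-prime and the left side of A → E is not a superkey, the relation is not in 3NF.
Since {A} ⊂ {A, B, C} and {A}⁺ ⊇ {E} with {E} non-prime, there is a partial dependency; 2NF fails.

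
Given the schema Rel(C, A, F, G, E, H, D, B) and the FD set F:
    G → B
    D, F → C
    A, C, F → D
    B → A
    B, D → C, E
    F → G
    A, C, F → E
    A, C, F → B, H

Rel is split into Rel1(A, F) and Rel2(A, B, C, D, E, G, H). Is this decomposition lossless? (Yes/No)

Rel1 ∩ Rel2 = {A}; its closure under F is {A}.
Rel1 ⊄ {A} and Rel2 ⊄ {A}, so the split is lossy.

No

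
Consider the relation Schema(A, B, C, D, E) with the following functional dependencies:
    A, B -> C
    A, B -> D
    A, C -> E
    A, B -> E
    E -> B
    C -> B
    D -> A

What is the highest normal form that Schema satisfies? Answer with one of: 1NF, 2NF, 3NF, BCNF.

Candidate keys: {A, B}, {A, C}, {A, E}, {B, D}, {C, D}, {D, E}. Prime attributes: {A, B, C, D, E}.
E -> B: {E}⁺ = {B, E}, which is not all of the attributes, so the left side is not a superkey — BCNF is violated.
But every attribute on its right side ({B}) is prime, and the same holds for every other non-superkey FD, so 3NF still holds.

3NF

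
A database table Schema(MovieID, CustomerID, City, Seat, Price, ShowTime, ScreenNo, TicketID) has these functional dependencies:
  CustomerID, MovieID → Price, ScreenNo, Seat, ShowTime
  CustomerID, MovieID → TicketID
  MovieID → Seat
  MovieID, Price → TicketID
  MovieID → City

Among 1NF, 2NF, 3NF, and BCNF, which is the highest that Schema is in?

1NF

Candidate key: {CustomerID, MovieID}. Prime attributes: {CustomerID, MovieID}.
MovieID → Seat breaks BCNF: {MovieID}⁺ = {City, MovieID, Seat}, so {MovieID} is not a superkey.
MovieID → Seat determines the non-prime attribute {Seat} from a non-superkey — 3NF is violated.
The proper key subset {MovieID} of {CustomerID, MovieID} determines non-prime {City, Seat}, so the relation is not even in 2NF.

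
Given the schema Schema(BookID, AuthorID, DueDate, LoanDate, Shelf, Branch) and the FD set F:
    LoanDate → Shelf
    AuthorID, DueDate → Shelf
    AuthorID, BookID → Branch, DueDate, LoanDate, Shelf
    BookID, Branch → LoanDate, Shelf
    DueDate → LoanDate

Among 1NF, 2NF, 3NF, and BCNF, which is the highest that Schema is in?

2NF

Candidate key: {AuthorID, BookID}. Prime attributes: {AuthorID, BookID}.
For LoanDate → Shelf we have {LoanDate}⁺ = {LoanDate, Shelf}; {LoanDate} is not a superkey, so BCNF fails.
LoanDate → Shelf determines the non-prime attribute {Shelf} from a non-superkey — 3NF is violated.
No non-prime attribute depends on a proper subset of any candidate key, so 2NF holds.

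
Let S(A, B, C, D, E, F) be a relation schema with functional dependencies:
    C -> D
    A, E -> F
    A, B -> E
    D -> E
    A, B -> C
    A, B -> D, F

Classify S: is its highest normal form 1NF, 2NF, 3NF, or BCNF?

2NF

Candidate key: {A, B}. Prime attributes: {A, B}.
C -> D: {C}⁺ = {C, D, E}, which is not all of the attributes, so the left side is not a superkey — BCNF is violated.
C -> D determines the non-prime attribute {D} from a non-superkey — 3NF is violated.
No non-prime attribute depends on a proper subset of any candidate key, so 2NF holds.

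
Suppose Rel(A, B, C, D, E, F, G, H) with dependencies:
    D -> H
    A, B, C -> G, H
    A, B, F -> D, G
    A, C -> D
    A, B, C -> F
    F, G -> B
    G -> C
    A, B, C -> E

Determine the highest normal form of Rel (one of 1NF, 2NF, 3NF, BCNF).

1NF

Candidate keys: {A, B, C}, {A, B, F}, {A, B, G}, {A, F, G}. Prime attributes: {A, B, C, F, G}.
For D -> H we have {D}⁺ = {D, H}; {D} is not a superkey, so BCNF fails.
D -> H has non-prime {H} on the right and a non-superkey on the left, so 3NF fails.
The proper key subset {A, C} of {A, B, C} determines non-prime {D, H}, so the relation is not even in 2NF.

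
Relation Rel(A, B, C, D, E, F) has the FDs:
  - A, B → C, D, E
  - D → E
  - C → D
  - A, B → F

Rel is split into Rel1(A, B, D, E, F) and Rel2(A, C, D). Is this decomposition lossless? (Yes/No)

No

The shared attributes are {A, D} and {A, D}⁺ = {A, D, E}.
Neither Rel1 nor Rel2 is contained in that closure, so the decomposition is lossy.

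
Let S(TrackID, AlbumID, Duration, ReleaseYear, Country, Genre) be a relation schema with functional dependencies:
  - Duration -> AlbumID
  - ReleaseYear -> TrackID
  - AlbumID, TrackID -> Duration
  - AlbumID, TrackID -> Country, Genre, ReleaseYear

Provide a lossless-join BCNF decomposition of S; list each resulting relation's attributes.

{AlbumID, Duration}; {Country, Duration, Genre, ReleaseYear}; {ReleaseYear, TrackID}

Candidate keys of the original relation: {AlbumID, ReleaseYear}, {AlbumID, TrackID}, {Duration, ReleaseYear}, {Duration, TrackID}.
In {AlbumID, Country, Duration, Genre, ReleaseYear, TrackID}, {Duration} is not a superkey ({Duration}⁺ restricted to this set is {AlbumID, Duration}), so split on Duration -> AlbumID into {AlbumID, Duration} and {Country, Duration, Genre, ReleaseYear, TrackID}.
{AlbumID, Duration}: every determinant is a superkey — BCNF.
In {Country, Duration, Genre, ReleaseYear, TrackID}, {ReleaseYear} is not a superkey ({ReleaseYear}⁺ restricted to this set is {ReleaseYear, TrackID}), so split on ReleaseYear -> TrackID into {ReleaseYear, TrackID} and {Country, Duration, Genre, ReleaseYear}.
{ReleaseYear, TrackID}: every determinant is a superkey — BCNF.
{Country, Duration, Genre, ReleaseYear}: every determinant is a superkey — BCNF.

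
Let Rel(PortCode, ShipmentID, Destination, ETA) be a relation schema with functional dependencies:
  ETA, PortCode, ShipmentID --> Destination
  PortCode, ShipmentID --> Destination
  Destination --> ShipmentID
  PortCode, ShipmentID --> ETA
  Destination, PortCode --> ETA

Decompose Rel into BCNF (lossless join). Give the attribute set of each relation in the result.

{Destination, ETA, PortCode}; {Destination, ShipmentID}

Candidate keys of the original relation: {Destination, PortCode}, {PortCode, ShipmentID}.
Within {Destination, ETA, PortCode, ShipmentID}: {Destination}⁺ ∩ {Destination, ETA, PortCode, ShipmentID} = {Destination, ShipmentID}, not the whole set, so Destination --> ShipmentID violates BCNF; decompose into {Destination, ShipmentID} and {Destination, ETA, PortCode}.
{Destination, ShipmentID}: every determinant is a superkey — BCNF.
{Destination, ETA, PortCode}: every determinant is a superkey — BCNF.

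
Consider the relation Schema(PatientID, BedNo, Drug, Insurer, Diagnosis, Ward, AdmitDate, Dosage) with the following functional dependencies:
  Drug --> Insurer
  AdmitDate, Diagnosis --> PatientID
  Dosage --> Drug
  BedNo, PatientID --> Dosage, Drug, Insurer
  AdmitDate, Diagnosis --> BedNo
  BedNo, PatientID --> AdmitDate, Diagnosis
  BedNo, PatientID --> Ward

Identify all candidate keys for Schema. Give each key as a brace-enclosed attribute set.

Closure of {AdmitDate, Diagnosis} is {AdmitDate, BedNo, Diagnosis, Dosage, Drug, Insurer, PatientID, Ward}, the whole schema; {AdmitDate, Diagnosis} is a candidate key.
Closure of {BedNo, PatientID} is {AdmitDate, BedNo, Diagnosis, Dosage, Drug, Insurer, PatientID, Ward}, the whole schema; {BedNo, PatientID} is a candidate key.
No proper subset of any of these is a key, and no other minimal superkey exists.

{AdmitDate, Diagnosis}, {BedNo, PatientID}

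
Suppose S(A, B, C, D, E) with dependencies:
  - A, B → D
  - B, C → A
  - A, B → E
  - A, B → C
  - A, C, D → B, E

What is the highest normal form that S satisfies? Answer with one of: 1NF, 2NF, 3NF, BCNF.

Candidate keys: {A, B}, {A, C, D}, {B, C}. Prime attributes: {A, B, C, D}.
Each dependency's left side is a superkey — BCNF holds.

BCNF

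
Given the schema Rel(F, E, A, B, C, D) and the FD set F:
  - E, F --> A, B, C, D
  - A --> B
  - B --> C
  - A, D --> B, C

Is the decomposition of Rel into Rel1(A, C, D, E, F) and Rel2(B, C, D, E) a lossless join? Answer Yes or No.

Common attributes: {C, D, E}; their closure is {C, D, E}.
The closure covers neither Rel1 nor Rel2 entirely; the join is not lossless.

No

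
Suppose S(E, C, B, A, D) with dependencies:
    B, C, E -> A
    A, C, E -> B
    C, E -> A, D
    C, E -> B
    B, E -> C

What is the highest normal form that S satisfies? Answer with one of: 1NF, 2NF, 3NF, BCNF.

Candidate keys: {B, E}, {C, E}. Prime attributes: {B, C, E}.
Every FD has a superkey on the left, so the relation is in BCNF.

BCNF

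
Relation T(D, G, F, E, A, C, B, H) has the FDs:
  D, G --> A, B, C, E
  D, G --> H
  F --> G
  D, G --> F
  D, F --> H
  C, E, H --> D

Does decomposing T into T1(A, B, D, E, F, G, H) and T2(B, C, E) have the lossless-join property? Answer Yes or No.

No

Common attributes: {B, E}; their closure is {B, E}.
The closure covers neither T1 nor T2 entirely; the join is not lossless.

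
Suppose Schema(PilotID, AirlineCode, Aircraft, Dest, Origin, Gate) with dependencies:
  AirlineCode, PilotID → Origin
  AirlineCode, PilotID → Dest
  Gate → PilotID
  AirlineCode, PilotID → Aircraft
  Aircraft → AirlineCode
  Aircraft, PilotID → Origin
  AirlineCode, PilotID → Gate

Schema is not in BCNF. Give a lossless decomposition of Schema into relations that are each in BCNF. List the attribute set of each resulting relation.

{Aircraft, AirlineCode}; {Aircraft, Dest, Gate, Origin}; {Gate, PilotID}

Candidate keys of the original relation: {Aircraft, Gate}, {Aircraft, PilotID}, {AirlineCode, Gate}, {AirlineCode, PilotID}.
Within {Aircraft, AirlineCode, Dest, Gate, Origin, PilotID}: {Gate}⁺ ∩ {Aircraft, AirlineCode, Dest, Gate, Origin, PilotID} = {Gate, PilotID}, not the whole set, so Gate → PilotID violates BCNF; decompose into {Gate, PilotID} and {Aircraft, AirlineCode, Dest, Gate, Origin}.
{Gate, PilotID} has no BCNF violation.
Within {Aircraft, AirlineCode, Dest, Gate, Origin}: {Aircraft}⁺ ∩ {Aircraft, AirlineCode, Dest, Gate, Origin} = {Aircraft, AirlineCode}, not the whole set, so Aircraft → AirlineCode violates BCNF; decompose into {Aircraft, AirlineCode} and {Aircraft, Dest, Gate, Origin}.
{Aircraft, AirlineCode} has no BCNF violation.
{Aircraft, Dest, Gate, Origin} has no BCNF violation.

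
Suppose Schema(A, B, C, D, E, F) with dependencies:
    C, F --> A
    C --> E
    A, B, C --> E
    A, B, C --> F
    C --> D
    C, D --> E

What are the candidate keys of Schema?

Attributes never on any right-hand side: {B, C} — every candidate key must contain all of them.
{A, B, C}⁺ = {A, B, C, D, E, F}, which is every attribute, so {A, B, C} is a candidate key.
{B, C, F}⁺ = {A, B, C, D, E, F}, which is every attribute, so {B, C, F} is a candidate key.
No proper subset of any of these is a key, and no other minimal superkey exists.

{A, B, C}, {B, C, F}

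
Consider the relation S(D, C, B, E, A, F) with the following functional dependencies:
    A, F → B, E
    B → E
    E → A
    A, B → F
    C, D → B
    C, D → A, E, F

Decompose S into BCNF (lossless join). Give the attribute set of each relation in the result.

{A, C, D, F}; {A, E}; {B, E, F}

Candidate key of the original relation: {C, D}.
In {A, B, C, D, E, F}, {A, F} is not a superkey ({A, F}⁺ restricted to this set is {A, B, E, F}), so split on A, F → B, E into {A, B, E, F} and {A, C, D, F}.
In {A, B, E, F}, {E} is not a superkey ({E}⁺ restricted to this set is {A, E}), so split on E → A into {A, E} and {B, E, F}.
{A, E} is in BCNF.
{B, E, F} is in BCNF.
{A, C, D, F} is in BCNF.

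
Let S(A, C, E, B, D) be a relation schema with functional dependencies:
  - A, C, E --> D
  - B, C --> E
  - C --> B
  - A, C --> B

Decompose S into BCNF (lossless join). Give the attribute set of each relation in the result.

Candidate key of the original relation: {A, C}.
Within {A, B, C, D, E}: {B, C}⁺ ∩ {A, B, C, D, E} = {B, C, E}, not the whole set, so B, C --> E violates BCNF; decompose into {B, C, E} and {A, B, C, D}.
{B, C, E}: every determinant is a superkey — BCNF.
Within {A, B, C, D}: {C}⁺ ∩ {A, B, C, D} = {B, C}, not the whole set, so C --> B violates BCNF; decompose into {B, C} and {A, C, D}.
{B, C}: every determinant is a superkey — BCNF.
{A, C, D}: every determinant is a superkey — BCNF.

{A, C, D}; {B, C, E}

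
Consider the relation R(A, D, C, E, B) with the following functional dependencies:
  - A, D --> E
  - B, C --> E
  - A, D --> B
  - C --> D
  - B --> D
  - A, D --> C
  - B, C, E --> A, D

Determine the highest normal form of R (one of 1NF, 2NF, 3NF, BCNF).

Candidate keys: {A, B}, {A, C}, {A, D}, {B, C}. Prime attributes: {A, B, C, D}.
C --> D: {C}⁺ = {C, D}, which is not all of the attributes, so the left side is not a superkey — BCNF is violated.
Its right-hand attributes {D} are all prime, as are those of every other non-superkey FD — the relation is in 3NF.

3NF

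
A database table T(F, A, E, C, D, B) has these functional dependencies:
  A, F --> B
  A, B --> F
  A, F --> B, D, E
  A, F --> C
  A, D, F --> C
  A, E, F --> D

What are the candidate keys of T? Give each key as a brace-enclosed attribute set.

{A} never appears on the right of any FD, so every key must include it.
Closure of {A, B} is {A, B, C, D, E, F}, the whole schema; {A, B} is a candidate key.
Closure of {A, F} is {A, B, C, D, E, F}, the whole schema; {A, F} is a candidate key.
These are minimal and exhaustive — every other superkey contains one of them.

{A, B}, {A, F}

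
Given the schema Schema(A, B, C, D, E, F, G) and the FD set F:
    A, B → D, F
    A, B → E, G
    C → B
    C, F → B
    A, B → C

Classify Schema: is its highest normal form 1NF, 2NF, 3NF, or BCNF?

3NF

Candidate keys: {A, B}, {A, C}. Prime attributes: {A, B, C}.
For C → B we have {C}⁺ = {B, C}; {C} is not a superkey, so BCNF fails.
But every attribute on its right side ({B}) is prime, and the same holds for every other non-superkey FD, so 3NF still holds.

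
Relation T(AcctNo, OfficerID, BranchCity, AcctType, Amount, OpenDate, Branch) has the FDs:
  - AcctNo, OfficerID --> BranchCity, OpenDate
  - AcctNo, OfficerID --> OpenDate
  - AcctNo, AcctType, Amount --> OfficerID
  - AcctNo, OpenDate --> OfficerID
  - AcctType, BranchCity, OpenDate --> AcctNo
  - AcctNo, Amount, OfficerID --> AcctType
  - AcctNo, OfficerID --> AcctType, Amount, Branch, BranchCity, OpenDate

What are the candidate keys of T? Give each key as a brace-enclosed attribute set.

{AcctNo, AcctType, Amount}, {AcctNo, OfficerID}, {AcctNo, OpenDate}, {AcctType, BranchCity, OpenDate}

{AcctNo, OfficerID}⁺ = {AcctNo, AcctType, Amount, Branch, BranchCity, OfficerID, OpenDate} — all of the relation — so {AcctNo, OfficerID} is a candidate key.
{AcctNo, OpenDate}⁺ = {AcctNo, AcctType, Amount, Branch, BranchCity, OfficerID, OpenDate} — all of the relation — so {AcctNo, OpenDate} is a candidate key.
{AcctNo, AcctType, Amount}⁺ = {AcctNo, AcctType, Amount, Branch, BranchCity, OfficerID, OpenDate} — all of the relation — so {AcctNo, AcctType, Amount} is a candidate key.
{AcctType, BranchCity, OpenDate}⁺ = {AcctNo, AcctType, Amount, Branch, BranchCity, OfficerID, OpenDate} — all of the relation — so {AcctType, BranchCity, OpenDate} is a candidate key.
No proper subset of any of these is a key, and no other minimal superkey exists.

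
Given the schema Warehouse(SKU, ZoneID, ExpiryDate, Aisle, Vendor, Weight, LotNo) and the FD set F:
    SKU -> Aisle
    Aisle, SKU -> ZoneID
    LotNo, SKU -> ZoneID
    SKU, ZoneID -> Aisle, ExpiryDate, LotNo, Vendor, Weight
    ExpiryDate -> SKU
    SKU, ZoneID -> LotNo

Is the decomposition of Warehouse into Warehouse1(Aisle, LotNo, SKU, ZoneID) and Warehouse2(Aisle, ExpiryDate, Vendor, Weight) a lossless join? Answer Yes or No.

Warehouse1 ∩ Warehouse2 = {Aisle}; its closure under F is {Aisle}.
Neither Warehouse1 nor Warehouse2 is contained in that closure, so the decomposition is lossy.

No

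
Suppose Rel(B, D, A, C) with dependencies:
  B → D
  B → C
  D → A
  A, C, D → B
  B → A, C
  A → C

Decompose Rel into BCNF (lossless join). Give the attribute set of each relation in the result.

Candidate keys of the original relation: {B}, {D}.
{A, B, C, D}: {A} determines {A, C} here but is not a superkey — split on A → C, giving {A, C} and {A, B, D}.
{A, C} is in BCNF.
{A, B, D} is in BCNF.

{A, B, D}; {A, C}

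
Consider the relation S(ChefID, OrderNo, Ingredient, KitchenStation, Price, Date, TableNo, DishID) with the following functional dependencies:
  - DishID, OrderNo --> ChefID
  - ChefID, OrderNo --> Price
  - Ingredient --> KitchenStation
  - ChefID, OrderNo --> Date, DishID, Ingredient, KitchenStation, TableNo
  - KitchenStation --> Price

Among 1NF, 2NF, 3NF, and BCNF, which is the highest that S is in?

2NF

Candidate keys: {ChefID, OrderNo}, {DishID, OrderNo}. Prime attributes: {ChefID, DishID, OrderNo}.
Ingredient --> KitchenStation: {Ingredient}⁺ = {Ingredient, KitchenStation, Price}, which is not all of the attributes, so the left side is not a superkey — BCNF is violated.
Because {KitchenStation} is non-prime and the left side of Ingredient --> KitchenStation is not a superkey, the relation is not in 3NF.
No non-prime attribute depends on a proper subset of any candidate key, so 2NF holds.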